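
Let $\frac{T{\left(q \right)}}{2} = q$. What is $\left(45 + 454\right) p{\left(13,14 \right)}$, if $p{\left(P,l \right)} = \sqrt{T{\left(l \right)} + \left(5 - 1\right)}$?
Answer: $1996 \sqrt{2} \approx 2822.8$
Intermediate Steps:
$T{\left(q \right)} = 2 q$
$p{\left(P,l \right)} = \sqrt{4 + 2 l}$ ($p{\left(P,l \right)} = \sqrt{2 l + \left(5 - 1\right)} = \sqrt{2 l + 4} = \sqrt{4 + 2 l}$)
$\left(45 + 454\right) p{\left(13,14 \right)} = \left(45 + 454\right) \sqrt{4 + 2 \cdot 14} = 499 \sqrt{4 + 28} = 499 \sqrt{32} = 499 \cdot 4 \sqrt{2} = 1996 \sqrt{2}$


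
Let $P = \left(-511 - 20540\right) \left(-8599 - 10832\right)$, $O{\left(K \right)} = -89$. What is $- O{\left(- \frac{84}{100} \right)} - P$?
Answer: $-409041892$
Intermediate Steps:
$P = 409041981$ ($P = \left(-21051\right) \left(-19431\right) = 409041981$)
$- O{\left(- \frac{84}{100} \right)} - P = \left(-1\right) \left(-89\right) - 409041981 = 89 - 409041981 = -409041892$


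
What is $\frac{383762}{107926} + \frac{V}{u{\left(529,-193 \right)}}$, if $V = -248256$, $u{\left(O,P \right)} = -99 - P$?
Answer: $- \frac{6689300857}{2536261} \approx -2637.5$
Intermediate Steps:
$\frac{383762}{107926} + \frac{V}{u{\left(529,-193 \right)}} = \frac{383762}{107926} - \frac{248256}{-99 - -193} = 383762 \cdot \frac{1}{107926} - \frac{248256}{-99 + 193} = \frac{191881}{53963} - \frac{248256}{94} = \frac{191881}{53963} - \frac{124128}{47} = - \frac{6689300857}{2536261}$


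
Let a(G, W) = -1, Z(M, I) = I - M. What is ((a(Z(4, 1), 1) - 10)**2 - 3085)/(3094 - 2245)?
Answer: -988/283 ≈ -3.4912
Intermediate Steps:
((a(Z(4, 1), 1) - 10)**2 - 3085)/(3094 - 2245) = ((-1 - 10)**2 - 3085)/(3094 - 2245) = ((-11)**2 - 3085)/849 = (121 - 3085)*(1/849) = -2964*1/849 = -988/283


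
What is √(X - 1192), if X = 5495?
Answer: √4303 ≈ 65.597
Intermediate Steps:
√(X - 1192) = √(5495 - 1192) = √4303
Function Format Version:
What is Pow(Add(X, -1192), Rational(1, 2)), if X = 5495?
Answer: Pow(4303, Rational(1, 2)) ≈ 65.597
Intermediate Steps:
Pow(Add(X, -1192), Rational(1, 2)) = Pow(Add(5495, -1192), Rational(1, 2)) = Pow(4303, Rational(1, 2))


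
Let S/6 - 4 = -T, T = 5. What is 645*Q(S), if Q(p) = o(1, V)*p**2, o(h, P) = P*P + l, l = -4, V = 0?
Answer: -92880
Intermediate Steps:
o(h, P) = -4 + P**2 (o(h, P) = P*P - 4 = P**2 - 4 = -4 + P**2)
S = -6 (S = 24 + 6*(-1*5) = 24 + 6*(-5) = 24 - 30 = -6)
Q(p) = -4*p**2 (Q(p) = (-4 + 0**2)*p**2 = (-4 + 0)*p**2 = -4*p**2)
645*Q(S) = 645*(-4*(-6)**2) = 645*(-4*36) = 645*(-144) = -92880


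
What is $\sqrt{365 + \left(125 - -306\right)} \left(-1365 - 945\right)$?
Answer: $- 4620 \sqrt{199} \approx -65173.0$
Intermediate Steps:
$\sqrt{365 + \left(125 - -306\right)} \left(-1365 - 945\right) = \sqrt{365 + \left(125 + 306\right)} \left(-2310\right) = \sqrt{365 + 431} \left(-2310\right) = \sqrt{796} \left(-2310\right) = 2 \sqrt{199} \left(-2310\right) = - 4620 \sqrt{199}$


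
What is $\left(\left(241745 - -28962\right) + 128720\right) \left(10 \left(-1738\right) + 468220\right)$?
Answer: $180077668680$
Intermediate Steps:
$\left(\left(241745 - -28962\right) + 128720\right) \left(10 \left(-1738\right) + 468220\right) = \left(\left(241745 + 28962\right) + 128720\right) \left(-17380 + 468220\right) = \left(270707 + 128720\right) 450840 = 399427 \cdot 450840 = 180077668680$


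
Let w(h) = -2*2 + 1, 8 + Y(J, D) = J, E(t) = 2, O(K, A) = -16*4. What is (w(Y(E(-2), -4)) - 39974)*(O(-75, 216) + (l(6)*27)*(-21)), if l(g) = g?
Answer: 138560282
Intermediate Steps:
O(K, A) = -64
Y(J, D) = -8 + J
w(h) = -3 (w(h) = -4 + 1 = -3)
(w(Y(E(-2), -4)) - 39974)*(O(-75, 216) + (l(6)*27)*(-21)) = (-3 - 39974)*(-64 + (6*27)*(-21)) = -39977*(-64 + 162*(-21)) = -39977*(-64 - 3402) = -39977*(-3466) = 138560282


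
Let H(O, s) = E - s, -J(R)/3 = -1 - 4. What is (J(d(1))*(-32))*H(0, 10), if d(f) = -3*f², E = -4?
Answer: 6720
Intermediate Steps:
J(R) = 15 (J(R) = -3*(-1 - 4) = -3*(-5) = 15)
H(O, s) = -4 - s
(J(d(1))*(-32))*H(0, 10) = (15*(-32))*(-4 - 1*10) = -480*(-4 - 10) = -480*(-14) = 6720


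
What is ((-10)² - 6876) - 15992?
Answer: -22768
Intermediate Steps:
((-10)² - 6876) - 15992 = (100 - 6876) - 15992 = -6776 - 15992 = -22768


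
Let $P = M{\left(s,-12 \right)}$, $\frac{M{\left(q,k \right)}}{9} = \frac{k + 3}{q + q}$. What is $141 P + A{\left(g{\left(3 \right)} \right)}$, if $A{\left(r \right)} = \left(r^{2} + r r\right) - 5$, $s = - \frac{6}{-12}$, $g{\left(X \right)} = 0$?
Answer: $-11426$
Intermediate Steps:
$s = \frac{1}{2}$ ($s = \left(-6\right) \left(- \frac{1}{12}\right) = \frac{1}{2} \approx 0.5$)
$M{\left(q,k \right)} = \frac{9 \left(3 + k\right)}{2 q}$ ($M{\left(q,k \right)} = 9 \frac{k + 3}{q + q} = 9 \frac{3 + k}{2 q} = \frac{9 \left(3 + k\right)}{2 q}$)
$A{\left(r \right)} = -5 + 2 r^{2}$ ($A{\left(r \right)} = \left(r^{2} + r^{2}\right) - 5 = 2 r^{2} - 5 = -5 + 2 r^{2}$)
$P = -81$ ($P = \frac{9 \frac{1}{\frac{1}{2}} \left(3 - 12\right)}{2} = \frac{9}{2} \cdot 2 \left(-9\right) = -81$)
$141 P + A{\left(g{\left(3 \right)} \right)} = 141 \left(-81\right) - \left(5 - 2 \cdot 0^{2}\right) = -11421 + \left(-5 + 2 \cdot 0\right) = -11421 + \left(-5 + 0\right) = -11421 - 5 = -11426$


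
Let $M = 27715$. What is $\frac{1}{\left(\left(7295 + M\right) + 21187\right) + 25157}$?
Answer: $\frac{1}{81354} \approx 1.2292 \cdot 10^{-5}$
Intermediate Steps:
$\frac{1}{\left(\left(7295 + M\right) + 21187\right) + 25157} = \frac{1}{\left(\left(7295 + 27715\right) + 21187\right) + 25157} = \frac{1}{\left(35010 + 21187\right) + 25157} = \frac{1}{56197 + 25157} = \frac{1}{81354}$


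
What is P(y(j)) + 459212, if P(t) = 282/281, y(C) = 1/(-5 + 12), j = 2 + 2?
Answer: 129038854/281 ≈ 4.5921e+5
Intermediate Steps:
j = 4
y(C) = ⅐ (y(C) = 1/7 = ⅐)
P(t) = 282/281 (P(t) = 282*(1/281) = 282/281)
P(y(j)) + 459212 = 282/281 + 459212 = 129038854/281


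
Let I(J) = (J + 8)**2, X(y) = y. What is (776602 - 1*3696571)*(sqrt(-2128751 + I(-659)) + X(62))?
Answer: -181038078 - 14599845*I*sqrt(68198) ≈ -1.8104e+8 - 3.8127e+9*I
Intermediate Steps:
I(J) = (8 + J)**2
(776602 - 1*3696571)*(sqrt(-2128751 + I(-659)) + X(62)) = (776602 - 1*3696571)*(sqrt(-2128751 + (8 - 659)**2) + 62) = (776602 - 3696571)*(sqrt(-2128751 + (-651)**2) + 62) = -2919969*(sqrt(-2128751 + 423801) + 62) = -2919969*(sqrt(-1704950) + 62) = -2919969*(5*I*sqrt(68198) + 62) = -2919969*(62 + 5*I*sqrt(68198)) = -181038078 - 14599845*I*sqrt(68198)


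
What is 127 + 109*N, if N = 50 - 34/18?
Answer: 48340/9 ≈ 5371.1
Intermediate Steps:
N = 433/9 (N = 50 - 34*1/18 = 50 - 17/9 = 433/9 ≈ 48.111)
127 + 109*N = 127 + 109*(433/9) = 127 + 47197/9 = 48340/9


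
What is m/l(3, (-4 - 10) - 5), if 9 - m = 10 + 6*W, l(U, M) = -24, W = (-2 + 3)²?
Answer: 7/24 ≈ 0.29167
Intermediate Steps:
W = 1 (W = 1² = 1)
m = -7 (m = 9 - (10 + 6*1) = 9 - (10 + 6) = 9 - 1*16 = 9 - 16 = -7)
m/l(3, (-4 - 10) - 5) = -7/(-24) = -7*(-1/24) = 7/24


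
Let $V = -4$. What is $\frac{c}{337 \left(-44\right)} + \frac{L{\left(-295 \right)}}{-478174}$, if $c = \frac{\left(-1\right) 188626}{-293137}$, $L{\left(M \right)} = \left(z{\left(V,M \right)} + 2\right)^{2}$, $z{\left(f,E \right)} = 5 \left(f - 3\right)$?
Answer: $- \frac{602960254841}{259806006621733} \approx -0.0023208$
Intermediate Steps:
$z{\left(f,E \right)} = -15 + 5 f$ ($z{\left(f,E \right)} = 5 \left(-3 + f\right) = -15 + 5 f$)
$L{\left(M \right)} = 1089$ ($L{\left(M \right)} = \left(\left(-15 + 5 \left(-4\right)\right) + 2\right)^{2} = \left(\left(-15 - 20\right) + 2\right)^{2} = \left(-35 + 2\right)^{2} = \left(-33\right)^{2} = 1089$)
$c = \frac{188626}{293137}$ ($c = \left(-188626\right) \left(- \frac{1}{293137}\right) = \frac{188626}{293137} \approx 0.64347$)
$\frac{c}{337 \left(-44\right)} + \frac{L{\left(-295 \right)}}{-478174} = \frac{188626}{293137 \cdot 337 \left(-44\right)} + \frac{1089}{-478174} = \frac{188626}{293137 \left(-14828\right)} + 1089 \left(- \frac{1}{478174}\right) = \frac{188626}{293137} \left(- \frac{1}{14828}\right) - \frac{1089}{478174} = - \frac{94313}{2173317718} - \frac{1089}{478174} = - \frac{602960254841}{259806006621733}$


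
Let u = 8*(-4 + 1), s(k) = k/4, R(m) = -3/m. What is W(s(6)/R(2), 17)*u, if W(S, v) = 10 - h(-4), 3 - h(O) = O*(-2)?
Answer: -360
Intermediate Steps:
s(k) = k/4 (s(k) = k*(1/4) = k/4)
h(O) = 3 + 2*O (h(O) = 3 - O*(-2) = 3 - (-2)*O = 3 + 2*O)
W(S, v) = 15 (W(S, v) = 10 - (3 + 2*(-4)) = 10 - (3 - 8) = 10 - 1*(-5) = 10 + 5 = 15)
u = -24 (u = 8*(-3) = -24)
W(s(6)/R(2), 17)*u = 15*(-24) = -360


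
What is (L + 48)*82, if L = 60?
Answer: 8856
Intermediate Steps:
(L + 48)*82 = (60 + 48)*82 = 108*82 = 8856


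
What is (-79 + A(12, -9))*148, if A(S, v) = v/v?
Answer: -11544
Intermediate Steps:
A(S, v) = 1
(-79 + A(12, -9))*148 = (-79 + 1)*148 = -78*148 = -11544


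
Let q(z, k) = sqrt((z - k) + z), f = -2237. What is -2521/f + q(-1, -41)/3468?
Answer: 2521/2237 + sqrt(39)/3468 ≈ 1.1288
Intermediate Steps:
q(z, k) = sqrt(-k + 2*z)
-2521/f + q(-1, -41)/3468 = -2521/(-2237) + sqrt(-1*(-41) + 2*(-1))/3468 = -2521*(-1/2237) + sqrt(41 - 2)*(1/3468) = 2521/2237 + sqrt(39)*(1/3468) = 2521/2237 + sqrt(39)/3468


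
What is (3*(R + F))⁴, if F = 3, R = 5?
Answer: 331776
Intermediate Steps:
(3*(R + F))⁴ = (3*(5 + 3))⁴ = (3*8)⁴ = 24⁴ = 331776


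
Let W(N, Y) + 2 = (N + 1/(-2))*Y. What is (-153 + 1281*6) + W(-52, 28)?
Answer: 6061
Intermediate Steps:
W(N, Y) = -2 + Y*(-½ + N) (W(N, Y) = -2 + (N + 1/(-2))*Y = -2 + (N - ½)*Y = -2 + (-½ + N)*Y = -2 + Y*(-½ + N))
(-153 + 1281*6) + W(-52, 28) = (-153 + 1281*6) + (-2 - ½*28 - 52*28) = (-153 + 7686) + (-2 - 14 - 1456) = 7533 - 1472 = 6061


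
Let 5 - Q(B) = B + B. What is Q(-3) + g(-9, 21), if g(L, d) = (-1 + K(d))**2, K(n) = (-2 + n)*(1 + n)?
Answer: 173900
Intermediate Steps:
Q(B) = 5 - 2*B (Q(B) = 5 - (B + B) = 5 - 2*B)
K(n) = (1 + n)*(-2 + n)
g(L, d) = (-3 + d**2 - d)**2 (g(L, d) = (-1 + (-2 + d**2 - d))**2 = (-3 + d**2 - d)**2)
Q(-3) + g(-9, 21) = (5 - 2*(-3)) + (3 + 21 - 1*21**2)**2 = (5 + 6) + (3 + 21 - 1*441)**2 = 11 + (3 + 21 - 441)**2 = 11 + (-417)**2 = 11 + 173889 = 173900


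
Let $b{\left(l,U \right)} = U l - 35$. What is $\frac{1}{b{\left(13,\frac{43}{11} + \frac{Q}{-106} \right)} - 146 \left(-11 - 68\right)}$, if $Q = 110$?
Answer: $\frac{583}{6725679} \approx 8.6683 \cdot 10^{-5}$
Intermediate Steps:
$b{\left(l,U \right)} = -35 + U l$
$\frac{1}{b{\left(13,\frac{43}{11} + \frac{Q}{-106} \right)} - 146 \left(-11 - 68\right)} = \frac{1}{\left(-35 + \left(\frac{43}{11} + \frac{110}{-106}\right) 13\right) - 146 \left(-11 - 68\right)} = \frac{1}{\left(-35 + \left(43 \cdot \frac{1}{11} + 110 \left(- \frac{1}{106}\right)\right) 13\right) - -11534} = \frac{1}{\left(-35 + \left(\frac{43}{11} - \frac{55}{53}\right) 13\right) + 11534} = \frac{1}{\left(-35 + \frac{1674}{583} \cdot 13\right) + 11534} = \frac{1}{\left(-35 + \frac{21762}{583}\right) + 11534} = \frac{1}{\frac{1357}{583} + 11534} = \frac{1}{\frac{6725679}{583}} = \frac{583}{6725679}$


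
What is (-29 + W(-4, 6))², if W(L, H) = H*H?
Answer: 49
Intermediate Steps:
W(L, H) = H²
(-29 + W(-4, 6))² = (-29 + 6²)² = (-29 + 36)² = 7² = 49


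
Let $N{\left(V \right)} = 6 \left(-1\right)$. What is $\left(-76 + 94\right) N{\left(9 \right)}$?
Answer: $-108$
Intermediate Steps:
$N{\left(V \right)} = -6$
$\left(-76 + 94\right) N{\left(9 \right)} = \left(-76 + 94\right) \left(-6\right) = 18 \left(-6\right) = -108$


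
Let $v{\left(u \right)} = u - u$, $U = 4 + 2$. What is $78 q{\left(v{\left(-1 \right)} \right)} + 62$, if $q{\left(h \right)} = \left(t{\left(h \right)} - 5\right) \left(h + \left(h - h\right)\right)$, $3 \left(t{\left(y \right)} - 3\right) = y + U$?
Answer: $62$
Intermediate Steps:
$U = 6$
$v{\left(u \right)} = 0$
$t{\left(y \right)} = 5 + \frac{y}{3}$ ($t{\left(y \right)} = 3 + \frac{y + 6}{3} = 3 + \frac{6 + y}{3} = 3 + \left(2 + \frac{y}{3}\right) = 5 + \frac{y}{3}$)
$q{\left(h \right)} = \frac{h^{2}}{3}$ ($q{\left(h \right)} = \left(\left(5 + \frac{h}{3}\right) - 5\right) \left(h + \left(h - h\right)\right) = \frac{h}{3} \left(h + 0\right) = \frac{h}{3} h = \frac{h^{2}}{3}$)
$78 q{\left(v{\left(-1 \right)} \right)} + 62 = 78 \frac{0^{2}}{3} + 62 = 78 \cdot \frac{1}{3} \cdot 0 + 62 = 78 \cdot 0 + 62 = 0 + 62 = 62$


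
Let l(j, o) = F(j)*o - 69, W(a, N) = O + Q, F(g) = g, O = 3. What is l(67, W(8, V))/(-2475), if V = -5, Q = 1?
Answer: -199/2475 ≈ -0.080404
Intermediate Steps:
W(a, N) = 4 (W(a, N) = 3 + 1 = 4)
l(j, o) = -69 + j*o (l(j, o) = j*o - 69 = -69 + j*o)
l(67, W(8, V))/(-2475) = (-69 + 67*4)/(-2475) = (-69 + 268)*(-1/2475) = 199*(-1/2475) = -199/2475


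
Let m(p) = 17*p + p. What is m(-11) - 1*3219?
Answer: -3417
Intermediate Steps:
m(p) = 18*p
m(-11) - 1*3219 = 18*(-11) - 1*3219 = -198 - 3219 = -3417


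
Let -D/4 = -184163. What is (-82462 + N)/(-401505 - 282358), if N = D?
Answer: -654190/683863 ≈ -0.95661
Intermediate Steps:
D = 736652 (D = -4*(-184163) = 736652)
N = 736652
(-82462 + N)/(-401505 - 282358) = (-82462 + 736652)/(-401505 - 282358) = 654190/(-683863) = 654190*(-1/683863) = -654190/683863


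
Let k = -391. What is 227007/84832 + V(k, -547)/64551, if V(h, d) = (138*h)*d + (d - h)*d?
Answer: 76536699961/165939104 ≈ 461.23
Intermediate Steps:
V(h, d) = d*(d - h) + 138*d*h (V(h, d) = 138*d*h + d*(d - h) = d*(d - h) + 138*d*h)
227007/84832 + V(k, -547)/64551 = 227007/84832 - 547*(-547 + 137*(-391))/64551 = 227007*(1/84832) - 547*(-547 - 53567)*(1/64551) = 20637/7712 - 547*(-54114)*(1/64551) = 20637/7712 + 29600358*(1/64551) = 20637/7712 + 9866786/21517 = 76536699961/165939104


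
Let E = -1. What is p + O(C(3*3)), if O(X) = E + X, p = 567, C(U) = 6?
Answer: 572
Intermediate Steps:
O(X) = -1 + X
p + O(C(3*3)) = 567 + (-1 + 6) = 567 + 5 = 572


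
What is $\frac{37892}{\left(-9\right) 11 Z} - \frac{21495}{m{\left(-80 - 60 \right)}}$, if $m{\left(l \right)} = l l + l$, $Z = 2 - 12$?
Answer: $\frac{71609827}{1926540} \approx 37.17$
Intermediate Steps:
$Z = -10$ ($Z = 2 - 12 = -10$)
$m{\left(l \right)} = l + l^{2}$ ($m{\left(l \right)} = l^{2} + l = l + l^{2}$)
$\frac{37892}{\left(-9\right) 11 Z} - \frac{21495}{m{\left(-80 - 60 \right)}} = \frac{37892}{\left(-9\right) 11 \left(-10\right)} - \frac{21495}{\left(-80 - 60\right) \left(1 - 140\right)} = \frac{37892}{\left(-99\right) \left(-10\right)} - \frac{21495}{\left(-140\right) \left(1 - 140\right)} = \frac{37892}{990} - \frac{21495}{\left(-140\right) \left(-139\right)} = 37892 \cdot \frac{1}{990} - \frac{21495}{19460} = \frac{18946}{495} - \frac{4299}{3892} = \frac{71609827}{1926540}$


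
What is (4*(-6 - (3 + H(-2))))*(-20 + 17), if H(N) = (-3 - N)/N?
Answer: 114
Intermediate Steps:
H(N) = (-3 - N)/N
(4*(-6 - (3 + H(-2))))*(-20 + 17) = (4*(-6 - (3 + (-3 - 1*(-2))/(-2))))*(-20 + 17) = (4*(-6 - (3 - (-3 + 2)/2)))*(-3) = (4*(-6 - (3 - 1/2*(-1))))*(-3) = (4*(-6 - (3 + 1/2)))*(-3) = (4*(-6 - 1*7/2))*(-3) = (4*(-6 - 7/2))*(-3) = (4*(-19/2))*(-3) = -38*(-3) = 114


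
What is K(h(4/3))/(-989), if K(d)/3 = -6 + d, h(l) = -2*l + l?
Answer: 22/989 ≈ 0.022245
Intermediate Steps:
h(l) = -l
K(d) = -18 + 3*d (K(d) = 3*(-6 + d) = -18 + 3*d)
K(h(4/3))/(-989) = (-18 + 3*(-4/3))/(-989) = (-18 + 3*(-4/3))*(-1/989) = (-18 - 4)*(-1/989) = -22*(-1/989) = 22/989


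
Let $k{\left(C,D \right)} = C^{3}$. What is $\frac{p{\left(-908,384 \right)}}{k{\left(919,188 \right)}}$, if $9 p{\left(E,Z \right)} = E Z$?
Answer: $- \frac{116224}{2328454677} \approx -4.9915 \cdot 10^{-5}$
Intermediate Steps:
$p{\left(E,Z \right)} = \frac{E Z}{9}$
$\frac{p{\left(-908,384 \right)}}{k{\left(919,188 \right)}} = \frac{\frac{1}{9} \left(-908\right) 384}{919^{3}} = - \frac{116224}{3 \cdot 776151559} = \left(- \frac{116224}{3}\right) \frac{1}{776151559} = - \frac{116224}{2328454677}$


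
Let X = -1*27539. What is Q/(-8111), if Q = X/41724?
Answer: 27539/338423364 ≈ 8.1374e-5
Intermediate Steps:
X = -27539
Q = -27539/41724 ≈ -0.66003
Q/(-8111) = -27539/41724/(-8111) = -27539/41724*(-1/8111) = 27539/338423364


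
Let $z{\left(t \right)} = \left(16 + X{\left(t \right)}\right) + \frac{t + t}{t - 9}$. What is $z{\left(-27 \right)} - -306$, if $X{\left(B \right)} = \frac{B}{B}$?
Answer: $\frac{649}{2} \approx 324.5$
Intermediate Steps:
$X{\left(B \right)} = 1$
$z{\left(t \right)} = 17 + \frac{2 t}{-9 + t}$ ($z{\left(t \right)} = \left(16 + 1\right) + \frac{t + t}{t - 9} = 17 + \frac{2 t}{-9 + t}$)
$z{\left(-27 \right)} - -306 = \frac{-153 + 19 \left(-27\right)}{-9 - 27} - -306 = \frac{-153 - 513}{-36} + 306 = \left(- \frac{1}{36}\right) \left(-666\right) + 306 = \frac{37}{2} + 306 = \frac{649}{2}$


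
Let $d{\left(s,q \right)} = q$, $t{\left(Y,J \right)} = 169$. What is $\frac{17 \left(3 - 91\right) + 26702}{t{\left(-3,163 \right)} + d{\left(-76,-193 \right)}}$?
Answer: $- \frac{4201}{4} \approx -1050.3$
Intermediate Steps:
$\frac{17 \left(3 - 91\right) + 26702}{t{\left(-3,163 \right)} + d{\left(-76,-193 \right)}} = \frac{17 \left(3 - 91\right) + 26702}{169 - 193} = \frac{17 \left(-88\right) + 26702}{-24} = \left(-1496 + 26702\right) \left(- \frac{1}{24}\right) = 25206 \left(- \frac{1}{24}\right) = - \frac{4201}{4}$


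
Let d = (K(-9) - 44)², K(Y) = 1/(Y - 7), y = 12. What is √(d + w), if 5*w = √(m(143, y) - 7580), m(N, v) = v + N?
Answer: √(497025 + 768*I*√33)/16 ≈ 44.063 + 0.19556*I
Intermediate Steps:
K(Y) = 1/(-7 + Y)
m(N, v) = N + v
w = 3*I*√33 (w = √((143 + 12) - 7580)/5 = √(155 - 7580)/5 = √(-7425)/5 = (15*I*√33)/5 = 3*I*√33 ≈ 17.234*I)
d = 497025/256 (d = (1/(-7 - 9) - 44)² = (1/(-16) - 44)² = (-1/16 - 44)² = (-705/16)² = 497025/256 ≈ 1941.5)
√(d + w) = √(497025/256 + 3*I*√33)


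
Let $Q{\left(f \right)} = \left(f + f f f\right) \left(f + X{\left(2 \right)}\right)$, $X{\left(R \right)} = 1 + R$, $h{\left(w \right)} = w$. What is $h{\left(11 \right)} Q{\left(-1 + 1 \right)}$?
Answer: $0$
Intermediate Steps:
$Q{\left(f \right)} = \left(3 + f\right) \left(f + f^{3}\right)$ ($Q{\left(f \right)} = \left(f + f f f\right) \left(f + \left(1 + 2\right)\right) = \left(f + f^{2} f\right) \left(f + 3\right) = \left(f + f^{3}\right) \left(3 + f\right) = \left(3 + f\right) \left(f + f^{3}\right)$)
$h{\left(11 \right)} Q{\left(-1 + 1 \right)} = 11 \left(-1 + 1\right) \left(3 + \left(-1 + 1\right) + \left(-1 + 1\right)^{3} + 3 \left(-1 + 1\right)^{2}\right) = 11 \cdot 0 \left(3 + 0 + 0^{3} + 3 \cdot 0^{2}\right) = 11 \cdot 0 \left(3 + 0 + 0 + 3 \cdot 0\right) = 11 \cdot 0 \left(3 + 0 + 0 + 0\right) = 11 \cdot 0 \cdot 3 = 11 \cdot 0 = 0$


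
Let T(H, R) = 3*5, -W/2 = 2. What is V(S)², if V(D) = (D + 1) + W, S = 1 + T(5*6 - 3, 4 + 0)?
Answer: 169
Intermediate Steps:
W = -4 (W = -2*2 = -4)
T(H, R) = 15
S = 16 (S = 1 + 15 = 16)
V(D) = -3 + D (V(D) = (D + 1) - 4 = (1 + D) - 4 = -3 + D)
V(S)² = (-3 + 16)² = 13² = 169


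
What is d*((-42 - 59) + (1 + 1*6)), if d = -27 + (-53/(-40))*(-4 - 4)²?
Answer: -27166/5 ≈ -5433.2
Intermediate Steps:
d = 289/5 (d = -27 - 53*(-1/40)*(-8)² = -27 + (53/40)*64 = -27 + 424/5 = 289/5 ≈ 57.800)
d*((-42 - 59) + (1 + 1*6)) = 289*((-42 - 59) + (1 + 1*6))/5 = 289*(-101 + (1 + 6))/5 = 289*(-101 + 7)/5 = (289/5)*(-94) = -27166/5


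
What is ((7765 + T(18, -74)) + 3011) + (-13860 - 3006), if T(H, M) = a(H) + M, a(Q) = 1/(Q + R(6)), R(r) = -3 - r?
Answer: -55475/9 ≈ -6163.9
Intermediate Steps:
a(Q) = 1/(-9 + Q) (a(Q) = 1/(Q + (-3 - 1*6)) = 1/(Q + (-3 - 6)) = 1/(Q - 9) = 1/(-9 + Q))
T(H, M) = M + 1/(-9 + H) (T(H, M) = 1/(-9 + H) + M = M + 1/(-9 + H))
((7765 + T(18, -74)) + 3011) + (-13860 - 3006) = ((7765 + (1 - 74*(-9 + 18))/(-9 + 18)) + 3011) + (-13860 - 3006) = ((7765 + (1 - 74*9)/9) + 3011) - 16866 = ((7765 + (1 - 666)/9) + 3011) - 16866 = ((7765 + (⅑)*(-665)) + 3011) - 16866 = ((7765 - 665/9) + 3011) - 16866 = (69220/9 + 3011) - 16866 = 96319/9 - 16866 = -55475/9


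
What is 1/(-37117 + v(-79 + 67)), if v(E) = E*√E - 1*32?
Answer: I/(3*(-12383*I + 8*√3)) ≈ -2.6919e-5 + 3.0122e-8*I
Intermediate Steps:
v(E) = -32 + E^(3/2) (v(E) = E^(3/2) - 32 = -32 + E^(3/2))
1/(-37117 + v(-79 + 67)) = 1/(-37117 + (-32 + (-79 + 67)^(3/2))) = 1/(-37117 + (-32 + (-12)^(3/2))) = 1/(-37117 + (-32 - 24*I*√3)) = 1/(-37149 - 24*I*√3)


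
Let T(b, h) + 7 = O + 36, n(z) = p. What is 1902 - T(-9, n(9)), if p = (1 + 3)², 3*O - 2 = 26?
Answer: 5591/3 ≈ 1863.7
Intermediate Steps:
O = 28/3 (O = ⅔ + (⅓)*26 = ⅔ + 26/3 = 28/3 ≈ 9.3333)
p = 16 (p = 4² = 16)
n(z) = 16
T(b, h) = 115/3 (T(b, h) = -7 + (28/3 + 36) = -7 + 136/3 = 115/3)
1902 - T(-9, n(9)) = 1902 - 1*115/3 = 1902 - 115/3 = 5591/3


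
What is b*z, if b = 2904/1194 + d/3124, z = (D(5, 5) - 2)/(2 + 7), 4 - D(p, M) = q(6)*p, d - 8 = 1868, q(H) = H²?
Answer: -83897630/1398771 ≈ -59.980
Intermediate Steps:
d = 1876 (d = 8 + 1868 = 1876)
D(p, M) = 4 - 36*p (D(p, M) = 4 - 6²*p = 4 - 36*p)
z = -178/9 (z = ((4 - 36*5) - 2)/(2 + 7) = ((4 - 180) - 2)/9 = (-176 - 2)*(⅑) = -178*⅑ = -178/9 ≈ -19.778)
b = 471335/155419 (b = 2904/1194 + 1876/3124 = 2904*(1/1194) + 1876*(1/3124) = 484/199 + 469/781 = 471335/155419 ≈ 3.0327)
b*z = (471335/155419)*(-178/9) = -83897630/1398771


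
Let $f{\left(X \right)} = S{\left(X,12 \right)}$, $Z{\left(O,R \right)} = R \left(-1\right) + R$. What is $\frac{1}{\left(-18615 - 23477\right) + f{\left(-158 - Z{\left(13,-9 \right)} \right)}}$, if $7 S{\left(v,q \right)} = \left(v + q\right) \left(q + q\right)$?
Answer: $- \frac{7}{298148} \approx -2.3478 \cdot 10^{-5}$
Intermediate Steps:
$Z{\left(O,R \right)} = 0$ ($Z{\left(O,R \right)} = - R + R = 0$)
$S{\left(v,q \right)} = \frac{2 q \left(q + v\right)}{7}$ ($S{\left(v,q \right)} = \frac{\left(v + q\right) \left(q + q\right)}{7} = \frac{\left(q + v\right) 2 q}{7} = \frac{2 q \left(q + v\right)}{7}$)
$f{\left(X \right)} = \frac{288}{7} + \frac{24 X}{7}$ ($f{\left(X \right)} = \frac{2}{7} \cdot 12 \left(12 + X\right) = \frac{288}{7} + \frac{24 X}{7}$)
$\frac{1}{\left(-18615 - 23477\right) + f{\left(-158 - Z{\left(13,-9 \right)} \right)}} = \frac{1}{\left(-18615 - 23477\right) + \left(\frac{288}{7} + \frac{24 \left(-158 - 0\right)}{7}\right)} = \frac{1}{-42092 + \left(\frac{288}{7} + \frac{24 \left(-158 + 0\right)}{7}\right)} = \frac{1}{-42092 + \left(\frac{288}{7} + \frac{24}{7} \left(-158\right)\right)} = \frac{1}{-42092 + \left(\frac{288}{7} - \frac{3792}{7}\right)} = \frac{1}{-42092 - \frac{3504}{7}} = \frac{1}{- \frac{298148}{7}} = - \frac{7}{298148}$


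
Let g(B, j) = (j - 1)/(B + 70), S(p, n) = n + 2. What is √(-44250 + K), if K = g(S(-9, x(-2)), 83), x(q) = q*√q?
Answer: √((-1592959 + 44250*I*√2)/(36 - I*√2)) ≈ 0.e-4 + 210.35*I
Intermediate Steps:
x(q) = q^(3/2)
S(p, n) = 2 + n
g(B, j) = (-1 + j)/(70 + B)
K = 82/(72 - 2*I*√2) (K = (-1 + 83)/(70 + (2 + (-2)^(3/2))) = 82/(70 + (2 - 2*I*√2)) = 82/(72 - 2*I*√2) ≈ 1.1371 + 0.044671*I)
√(-44250 + K) = √(-44250 + (738/649 + 41*I*√2/1298)) = √(-28717512/649 + 41*I*√2/1298)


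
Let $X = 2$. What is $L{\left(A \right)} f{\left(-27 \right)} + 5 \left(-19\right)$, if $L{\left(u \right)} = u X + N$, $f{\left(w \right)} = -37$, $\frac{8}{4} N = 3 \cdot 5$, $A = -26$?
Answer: $\frac{3103}{2} \approx 1551.5$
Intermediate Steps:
$N = \frac{15}{2}$ ($N = \frac{3 \cdot 5}{2} = \frac{1}{2} \cdot 15 = \frac{15}{2} \approx 7.5$)
$L{\left(u \right)} = \frac{15}{2} + 2 u$ ($L{\left(u \right)} = u 2 + \frac{15}{2} = 2 u + \frac{15}{2} = \frac{15}{2} + 2 u$)
$L{\left(A \right)} f{\left(-27 \right)} + 5 \left(-19\right) = \left(\frac{15}{2} + 2 \left(-26\right)\right) \left(-37\right) + 5 \left(-19\right) = \left(\frac{15}{2} - 52\right) \left(-37\right) - 95 = \left(- \frac{89}{2}\right) \left(-37\right) - 95 = \frac{3293}{2} - 95 = \frac{3103}{2}$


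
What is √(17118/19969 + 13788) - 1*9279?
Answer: -9279 + 3*√610939773290/19969 ≈ -9161.6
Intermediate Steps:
√(17118/19969 + 13788) - 1*9279 = √(17118*(1/19969) + 13788) - 9279 = √(17118/19969 + 13788) - 9279 = √(275349690/19969) - 9279 = 3*√610939773290/19969 - 9279 = -9279 + 3*√610939773290/19969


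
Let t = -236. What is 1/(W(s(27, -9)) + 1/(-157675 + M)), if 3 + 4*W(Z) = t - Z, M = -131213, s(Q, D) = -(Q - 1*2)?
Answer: -288888/15455509 ≈ -0.018692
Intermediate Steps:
s(Q, D) = 2 - Q (s(Q, D) = -(Q - 2) = -(-2 + Q) = 2 - Q)
W(Z) = -239/4 - Z/4 (W(Z) = -¾ + (-236 - Z)/4 = -¾ + (-59 - Z/4) = -239/4 - Z/4)
1/(W(s(27, -9)) + 1/(-157675 + M)) = 1/((-239/4 - (2 - 1*27)/4) + 1/(-157675 - 131213)) = 1/((-239/4 - (2 - 27)/4) + 1/(-288888)) = 1/((-239/4 - ¼*(-25)) - 1/288888) = 1/((-239/4 + 25/4) - 1/288888) = 1/(-107/2 - 1/288888) = 1/(-15455509/288888) = -288888/15455509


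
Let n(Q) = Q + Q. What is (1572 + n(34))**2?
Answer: 2689600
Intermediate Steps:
n(Q) = 2*Q
(1572 + n(34))**2 = (1572 + 2*34)**2 = (1572 + 68)**2 = 1640**2 = 2689600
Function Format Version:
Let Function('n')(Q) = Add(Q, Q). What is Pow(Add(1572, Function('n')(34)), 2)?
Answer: 2689600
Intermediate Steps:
Function('n')(Q) = Mul(2, Q)
Pow(Add(1572, Function('n')(34)), 2) = Pow(Add(1572, Mul(2, 34)), 2) = Pow(Add(1572, 68), 2) = Pow(1640, 2) = 2689600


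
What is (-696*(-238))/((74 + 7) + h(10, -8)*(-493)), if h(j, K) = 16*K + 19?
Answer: 82824/26909 ≈ 3.0779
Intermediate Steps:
h(j, K) = 19 + 16*K
(-696*(-238))/((74 + 7) + h(10, -8)*(-493)) = (-696*(-238))/((74 + 7) + (19 + 16*(-8))*(-493)) = 165648/(81 + (19 - 128)*(-493)) = 165648/(81 - 109*(-493)) = 165648/(81 + 53737) = 165648/53818 = 165648*(1/53818) = 82824/26909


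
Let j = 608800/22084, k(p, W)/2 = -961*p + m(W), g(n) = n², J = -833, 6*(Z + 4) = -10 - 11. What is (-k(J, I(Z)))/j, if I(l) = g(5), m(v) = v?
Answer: -2209885149/38050 ≈ -58078.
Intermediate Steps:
Z = -15/2 (Z = -4 + (-10 - 11)/6 = -4 + (⅙)*(-21) = -4 - 7/2 = -15/2 ≈ -7.5000)
I(l) = 25 (I(l) = 5² = 25)
k(p, W) = -1922*p + 2*W (k(p, W) = 2*(-961*p + W) = 2*(W - 961*p) = -1922*p + 2*W)
j = 152200/5521 (j = 608800*(1/22084) = 152200/5521 ≈ 27.567)
(-k(J, I(Z)))/j = (-(-1922*(-833) + 2*25))/(152200/5521) = -(1601026 + 50)*(5521/152200) = -1*1601076*(5521/152200) = -1601076*5521/152200 = -2209885149/38050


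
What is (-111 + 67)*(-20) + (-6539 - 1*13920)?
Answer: -19579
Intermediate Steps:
(-111 + 67)*(-20) + (-6539 - 1*13920) = -44*(-20) + (-6539 - 13920) = 880 - 20459 = -19579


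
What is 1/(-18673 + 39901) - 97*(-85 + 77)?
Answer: 16472929/21228 ≈ 776.00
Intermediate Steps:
1/(-18673 + 39901) - 97*(-85 + 77) = 1/21228 - 97*(-8) = 1/21228 - 1*(-776) = 1/21228 + 776 = 16472929/21228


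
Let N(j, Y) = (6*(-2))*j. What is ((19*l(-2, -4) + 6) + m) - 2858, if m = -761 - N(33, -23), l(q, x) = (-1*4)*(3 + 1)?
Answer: -3521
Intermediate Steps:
l(q, x) = -16 (l(q, x) = -4*4 = -16)
N(j, Y) = -12*j
m = -365 (m = -761 - (-12)*33 = -761 - 1*(-396) = -761 + 396 = -365)
((19*l(-2, -4) + 6) + m) - 2858 = ((19*(-16) + 6) - 365) - 2858 = ((-304 + 6) - 365) - 2858 = (-298 - 365) - 2858 = -663 - 2858 = -3521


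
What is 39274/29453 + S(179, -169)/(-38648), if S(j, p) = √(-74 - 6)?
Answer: 39274/29453 - I*√5/9662 ≈ 1.3334 - 0.00023143*I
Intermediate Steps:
S(j, p) = 4*I*√5 (S(j, p) = √(-80) = 4*I*√5)
39274/29453 + S(179, -169)/(-38648) = 39274/29453 + (4*I*√5)/(-38648) = 39274*(1/29453) + (4*I*√5)*(-1/38648) = 39274/29453 - I*√5/9662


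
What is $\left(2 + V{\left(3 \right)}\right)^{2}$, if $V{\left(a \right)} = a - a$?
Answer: $4$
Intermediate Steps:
$V{\left(a \right)} = 0$
$\left(2 + V{\left(3 \right)}\right)^{2} = \left(2 + 0\right)^{2} = 2^{2} = 4$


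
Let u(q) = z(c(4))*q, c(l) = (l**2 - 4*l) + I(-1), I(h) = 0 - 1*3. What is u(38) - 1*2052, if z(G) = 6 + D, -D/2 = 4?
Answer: -2128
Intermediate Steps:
I(h) = -3 (I(h) = 0 - 3 = -3)
D = -8 (D = -2*4 = -8)
c(l) = -3 + l**2 - 4*l (c(l) = (l**2 - 4*l) - 3 = -3 + l**2 - 4*l)
z(G) = -2 (z(G) = 6 - 8 = -2)
u(q) = -2*q
u(38) - 1*2052 = -2*38 - 1*2052 = -76 - 2052 = -2128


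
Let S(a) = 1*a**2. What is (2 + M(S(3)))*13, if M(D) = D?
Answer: 143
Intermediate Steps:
S(a) = a**2
(2 + M(S(3)))*13 = (2 + 3**2)*13 = (2 + 9)*13 = 11*13 = 143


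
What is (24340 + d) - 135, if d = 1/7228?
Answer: 174953741/7228 ≈ 24205.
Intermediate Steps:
d = 1/7228 ≈ 0.00013835
(24340 + d) - 135 = (24340 + 1/7228) - 135 = 175929521/7228 - 135 = 174953741/7228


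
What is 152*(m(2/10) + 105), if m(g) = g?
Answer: 79952/5 ≈ 15990.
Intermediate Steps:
152*(m(2/10) + 105) = 152*(2/10 + 105) = 152*(2*(⅒) + 105) = 152*(⅕ + 105) = 152*(526/5) = 79952/5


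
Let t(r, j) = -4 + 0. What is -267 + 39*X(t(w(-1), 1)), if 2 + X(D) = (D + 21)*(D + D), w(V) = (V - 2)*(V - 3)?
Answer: -5649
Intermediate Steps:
w(V) = (-3 + V)*(-2 + V) (w(V) = (-2 + V)*(-3 + V) = (-3 + V)*(-2 + V))
t(r, j) = -4
X(D) = -2 + 2*D*(21 + D) (X(D) = -2 + (D + 21)*(D + D) = -2 + (21 + D)*(2*D) = -2 + 2*D*(21 + D))
-267 + 39*X(t(w(-1), 1)) = -267 + 39*(-2 + 2*(-4)² + 42*(-4)) = -267 + 39*(-2 + 2*16 - 168) = -267 + 39*(-2 + 32 - 168) = -267 + 39*(-138) = -267 - 5382 = -5649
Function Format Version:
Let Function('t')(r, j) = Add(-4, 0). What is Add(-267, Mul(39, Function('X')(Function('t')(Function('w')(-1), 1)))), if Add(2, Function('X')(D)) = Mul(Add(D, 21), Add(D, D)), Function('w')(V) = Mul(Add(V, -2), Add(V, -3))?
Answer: -5649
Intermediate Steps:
Function('w')(V) = Mul(Add(-3, V), Add(-2, V)) (Function('w')(V) = Mul(Add(-2, V), Add(-3, V)) = Mul(Add(-3, V), Add(-2, V)))
Function('t')(r, j) = -4
Function('X')(D) = Add(-2, Mul(2, D, Add(21, D))) (Function('X')(D) = Add(-2, Mul(Add(D, 21), Add(D, D))) = Add(-2, Mul(Add(21, D), Mul(2, D))) = Add(-2, Mul(2, D, Add(21, D))))
Add(-267, Mul(39, Function('X')(Function('t')(Function('w')(-1), 1)))) = Add(-267, Mul(39, Add(-2, Mul(2, Pow(-4, 2)), Mul(42, -4)))) = Add(-267, Mul(39, Add(-2, Mul(2, 16), -168))) = Add(-267, Mul(39, Add(-2, 32, -168))) = Add(-267, Mul(39, -138)) = Add(-267, -5382) = -5649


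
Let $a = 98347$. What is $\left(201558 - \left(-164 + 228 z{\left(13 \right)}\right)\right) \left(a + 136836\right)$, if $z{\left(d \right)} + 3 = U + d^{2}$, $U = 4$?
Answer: $38325892046$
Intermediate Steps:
$z{\left(d \right)} = 1 + d^{2}$ ($z{\left(d \right)} = -3 + \left(4 + d^{2}\right) = 1 + d^{2}$)
$\left(201558 - \left(-164 + 228 z{\left(13 \right)}\right)\right) \left(a + 136836\right) = \left(201558 + \left(164 - 228 \left(1 + 13^{2}\right)\right)\right) \left(98347 + 136836\right) = \left(201558 + \left(164 - 228 \left(1 + 169\right)\right)\right) 235183 = \left(201558 + \left(164 - 38760\right)\right) 235183 = \left(201558 - 38596\right) 235183 = 162962 \cdot 235183 = 38325892046$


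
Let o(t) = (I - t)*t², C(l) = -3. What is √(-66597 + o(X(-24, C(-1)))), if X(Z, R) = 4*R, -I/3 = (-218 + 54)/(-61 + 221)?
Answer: I*√1610655/5 ≈ 253.82*I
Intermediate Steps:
I = 123/40 (I = -3*(-218 + 54)/(-61 + 221) = -(-492)/160 = -3*(-41/40) = 123/40 ≈ 3.0750)
o(t) = t²*(123/40 - t) (o(t) = (123/40 - t)*t² = t²*(123/40 - t))
√(-66597 + o(X(-24, C(-1)))) = √(-66597 + (4*(-3))²*(123/40 - 4*(-3))) = √(-66597 + (-12)²*(123/40 - 1*(-12))) = √(-66597 + 144*(123/40 + 12)) = √(-66597 + 144*(603/40)) = √(-66597 + 10854/5) = √(-322131/5) = I*√1610655/5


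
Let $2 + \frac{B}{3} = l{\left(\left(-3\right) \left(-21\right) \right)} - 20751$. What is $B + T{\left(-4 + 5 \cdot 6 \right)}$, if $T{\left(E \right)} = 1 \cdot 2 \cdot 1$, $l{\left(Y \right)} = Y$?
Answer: $-62068$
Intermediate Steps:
$T{\left(E \right)} = 2$ ($T{\left(E \right)} = 2 \cdot 1 = 2$)
$B = -62070$ ($B = -6 + 3 \left(\left(-3\right) \left(-21\right) - 20751\right) = -6 + 3 \left(63 - 20751\right) = -6 + 3 \left(-20688\right) = -6 - 62064 = -62070$)
$B + T{\left(-4 + 5 \cdot 6 \right)} = -62070 + 2 = -62068$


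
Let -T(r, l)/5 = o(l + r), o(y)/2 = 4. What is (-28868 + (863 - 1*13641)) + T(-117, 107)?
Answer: -41686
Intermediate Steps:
o(y) = 8 (o(y) = 2*4 = 8)
T(r, l) = -40 (T(r, l) = -5*8 = -40)
(-28868 + (863 - 1*13641)) + T(-117, 107) = (-28868 + (863 - 1*13641)) - 40 = (-28868 + (863 - 13641)) - 40 = (-28868 - 12778) - 40 = -41646 - 40 = -41686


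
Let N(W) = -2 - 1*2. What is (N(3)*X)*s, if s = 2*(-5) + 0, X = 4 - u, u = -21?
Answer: 1000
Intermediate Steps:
X = 25 (X = 4 - 1*(-21) = 4 + 21 = 25)
N(W) = -4 (N(W) = -2 - 2 = -4)
s = -10 (s = -10 + 0 = -10)
(N(3)*X)*s = -4*25*(-10) = -100*(-10) = 1000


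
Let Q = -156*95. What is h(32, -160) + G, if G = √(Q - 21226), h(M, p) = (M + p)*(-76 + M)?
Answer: 5632 + I*√36046 ≈ 5632.0 + 189.86*I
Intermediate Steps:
Q = -14820
h(M, p) = (-76 + M)*(M + p)
G = I*√36046 (G = √(-14820 - 21226) = √(-36046) = I*√36046 ≈ 189.86*I)
h(32, -160) + G = (32² - 76*32 - 76*(-160) + 32*(-160)) + I*√36046 = (1024 - 2432 + 12160 - 5120) + I*√36046 = 5632 + I*√36046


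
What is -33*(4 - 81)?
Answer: 2541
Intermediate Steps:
-33*(4 - 81) = -33*(-77) = 2541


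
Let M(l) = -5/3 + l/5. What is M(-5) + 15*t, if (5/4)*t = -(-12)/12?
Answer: 28/3 ≈ 9.3333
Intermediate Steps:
t = 4/5 (t = 4*(-(-12)/12)/5 = 4*(-1*(-1))/5 = (4/5)*1 = 4/5 ≈ 0.80000)
M(l) = -5/3 + l/5 (M(l) = -5*1/3 + l*(1/5) = -5/3 + l/5)
M(-5) + 15*t = (-5/3 + (1/5)*(-5)) + 15*(4/5) = (-5/3 - 1) + 12 = -8/3 + 12 = 28/3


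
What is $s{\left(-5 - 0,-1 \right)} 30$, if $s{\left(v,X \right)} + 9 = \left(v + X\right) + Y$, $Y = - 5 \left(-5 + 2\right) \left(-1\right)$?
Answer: $-900$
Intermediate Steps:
$Y = -15$ ($Y = \left(-5\right) \left(-3\right) \left(-1\right) = 15 \left(-1\right) = -15$)
$s{\left(v,X \right)} = -24 + X + v$ ($s{\left(v,X \right)} = -9 - \left(15 - X - v\right) = -9 + \left(-15 + X + v\right) = -24 + X + v$)
$s{\left(-5 - 0,-1 \right)} 30 = \left(-24 - 1 - 5\right) 30 = \left(-30\right) 30 = -900$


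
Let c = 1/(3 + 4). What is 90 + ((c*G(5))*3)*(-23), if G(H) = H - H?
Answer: 90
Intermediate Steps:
G(H) = 0
c = ⅐ (c = 1/7 = ⅐ ≈ 0.14286)
90 + ((c*G(5))*3)*(-23) = 90 + (((⅐)*0)*3)*(-23) = 90 + (0*3)*(-23) = 90 + 0*(-23) = 90 + 0 = 90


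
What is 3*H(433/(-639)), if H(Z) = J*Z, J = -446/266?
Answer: 96559/28329 ≈ 3.4085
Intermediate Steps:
J = -223/133 (J = -446*1/266 = -223/133 ≈ -1.6767)
H(Z) = -223*Z/133
3*H(433/(-639)) = 3*(-96559/(133*(-639))) = 3*(-96559*(-1)/(133*639)) = 3*(-223/133*(-433/639)) = 3*(96559/84987) = 96559/28329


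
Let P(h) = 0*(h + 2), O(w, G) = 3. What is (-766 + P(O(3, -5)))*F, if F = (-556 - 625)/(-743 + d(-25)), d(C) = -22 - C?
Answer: -452323/370 ≈ -1222.5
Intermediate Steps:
P(h) = 0 (P(h) = 0*(2 + h) = 0)
F = 1181/740 (F = (-556 - 625)/(-743 + (-22 - 1*(-25))) = -1181/(-743 + (-22 + 25)) = -1181/(-743 + 3) = -1181/(-740) = -1181*(-1/740) = 1181/740 ≈ 1.5959)
(-766 + P(O(3, -5)))*F = (-766 + 0)*(1181/740) = -766*1181/740 = -452323/370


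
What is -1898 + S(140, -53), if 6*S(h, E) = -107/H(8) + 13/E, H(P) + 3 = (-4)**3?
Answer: -6738998/3551 ≈ -1897.8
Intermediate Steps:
H(P) = -67 (H(P) = -3 + (-4)**3 = -3 - 64 = -67)
S(h, E) = 107/402 + 13/(6*E) (S(h, E) = (-107/(-67) + 13/E)/6 = (-107*(-1/67) + 13/E)/6 = (107/67 + 13/E)/6 = 107/402 + 13/(6*E))
-1898 + S(140, -53) = -1898 + (1/402)*(871 + 107*(-53))/(-53) = -1898 + (1/402)*(-1/53)*(871 - 5671) = -1898 + (1/402)*(-1/53)*(-4800) = -1898 + 800/3551 = -6738998/3551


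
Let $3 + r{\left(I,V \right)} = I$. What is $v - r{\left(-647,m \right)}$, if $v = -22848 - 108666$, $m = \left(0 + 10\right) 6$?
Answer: $-130864$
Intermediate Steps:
$m = 60$ ($m = 10 \cdot 6 = 60$)
$r{\left(I,V \right)} = -3 + I$
$v = -131514$
$v - r{\left(-647,m \right)} = -131514 - \left(-3 - 647\right) = -131514 - -650 = -131514 + 650 = -130864$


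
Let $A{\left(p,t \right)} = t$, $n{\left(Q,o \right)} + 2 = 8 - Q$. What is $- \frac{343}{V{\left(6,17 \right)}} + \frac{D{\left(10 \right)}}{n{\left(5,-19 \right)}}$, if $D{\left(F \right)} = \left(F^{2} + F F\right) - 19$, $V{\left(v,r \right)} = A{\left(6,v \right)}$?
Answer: $\frac{743}{6} \approx 123.83$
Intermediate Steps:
$n{\left(Q,o \right)} = 6 - Q$ ($n{\left(Q,o \right)} = -2 - \left(-8 + Q\right) = 6 - Q$)
$V{\left(v,r \right)} = v$
$D{\left(F \right)} = -19 + 2 F^{2}$ ($D{\left(F \right)} = \left(F^{2} + F^{2}\right) - 19 = 2 F^{2} - 19 = -19 + 2 F^{2}$)
$- \frac{343}{V{\left(6,17 \right)}} + \frac{D{\left(10 \right)}}{n{\left(5,-19 \right)}} = - \frac{343}{6} + \frac{-19 + 2 \cdot 10^{2}}{6 - 5} = \left(-343\right) \frac{1}{6} + \frac{-19 + 2 \cdot 100}{6 - 5} = - \frac{343}{6} + \frac{-19 + 200}{1} = - \frac{343}{6} + 181 \cdot 1 = - \frac{343}{6} + 181 = \frac{743}{6}$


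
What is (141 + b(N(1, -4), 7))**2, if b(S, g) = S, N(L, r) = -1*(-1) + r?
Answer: 19044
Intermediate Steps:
N(L, r) = 1 + r
(141 + b(N(1, -4), 7))**2 = (141 + (1 - 4))**2 = (141 - 3)**2 = 138**2 = 19044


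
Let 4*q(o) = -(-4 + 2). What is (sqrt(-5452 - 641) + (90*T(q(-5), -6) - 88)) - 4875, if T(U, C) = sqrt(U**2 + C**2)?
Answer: -4963 + 45*sqrt(145) + 3*I*sqrt(677) ≈ -4421.1 + 78.058*I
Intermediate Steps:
q(o) = 1/2 (q(o) = (-(-4 + 2))/4 = (-1*(-2))/4 = (1/4)*2 = 1/2)
T(U, C) = sqrt(C**2 + U**2)
(sqrt(-5452 - 641) + (90*T(q(-5), -6) - 88)) - 4875 = (sqrt(-5452 - 641) + (90*sqrt((-6)**2 + (1/2)**2) - 88)) - 4875 = (sqrt(-6093) + (90*sqrt(36 + 1/4) - 88)) - 4875 = (3*I*sqrt(677) + (90*sqrt(145/4) - 88)) - 4875 = (3*I*sqrt(677) + (90*(sqrt(145)/2) - 88)) - 4875 = (3*I*sqrt(677) + (45*sqrt(145) - 88)) - 4875 = (3*I*sqrt(677) + (-88 + 45*sqrt(145))) - 4875 = (-88 + 45*sqrt(145) + 3*I*sqrt(677)) - 4875 = -4963 + 45*sqrt(145) + 3*I*sqrt(677)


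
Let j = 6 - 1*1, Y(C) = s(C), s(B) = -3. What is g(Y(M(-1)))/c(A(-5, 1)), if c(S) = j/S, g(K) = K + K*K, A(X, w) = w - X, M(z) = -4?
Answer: 36/5 ≈ 7.2000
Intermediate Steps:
Y(C) = -3
g(K) = K + K²
j = 5 (j = 6 - 1 = 5)
c(S) = 5/S
g(Y(M(-1)))/c(A(-5, 1)) = (-3*(1 - 3))/((5/(1 - 1*(-5)))) = (-3*(-2))/((5/(1 + 5))) = 6/((5/6)) = 6/((5*(⅙))) = 6/(⅚) = 6*(6/5) = 36/5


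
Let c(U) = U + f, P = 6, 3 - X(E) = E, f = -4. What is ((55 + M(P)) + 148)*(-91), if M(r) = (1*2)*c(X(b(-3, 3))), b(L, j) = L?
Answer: -18837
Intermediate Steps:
X(E) = 3 - E
c(U) = -4 + U (c(U) = U - 4 = -4 + U)
M(r) = 4 (M(r) = (1*2)*(-4 + (3 - 1*(-3))) = 2*(-4 + (3 + 3)) = 2*(-4 + 6) = 2*2 = 4)
((55 + M(P)) + 148)*(-91) = ((55 + 4) + 148)*(-91) = (59 + 148)*(-91) = 207*(-91) = -18837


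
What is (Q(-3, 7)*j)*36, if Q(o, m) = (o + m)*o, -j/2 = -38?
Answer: -32832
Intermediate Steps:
j = 76 (j = -2*(-38) = 76)
Q(o, m) = o*(m + o) (Q(o, m) = (m + o)*o = o*(m + o))
(Q(-3, 7)*j)*36 = (-3*(7 - 3)*76)*36 = (-3*4*76)*36 = -12*76*36 = -912*36 = -32832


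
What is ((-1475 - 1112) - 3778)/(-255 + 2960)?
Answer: -1273/541 ≈ -2.3531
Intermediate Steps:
((-1475 - 1112) - 3778)/(-255 + 2960) = (-2587 - 3778)/2705 = -6365*1/2705 = -1273/541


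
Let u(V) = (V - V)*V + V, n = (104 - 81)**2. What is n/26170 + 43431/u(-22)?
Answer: -284144408/143935 ≈ -1974.1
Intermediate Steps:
n = 529 (n = 23**2 = 529)
u(V) = V (u(V) = 0*V + V = 0 + V = V)
n/26170 + 43431/u(-22) = 529/26170 + 43431/(-22) = 529*(1/26170) + 43431*(-1/22) = 529/26170 - 43431/22 = -284144408/143935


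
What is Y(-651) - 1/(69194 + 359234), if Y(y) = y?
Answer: -278906629/428428 ≈ -651.00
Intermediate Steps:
Y(-651) - 1/(69194 + 359234) = -651 - 1/(69194 + 359234) = -651 - 1/428428 = -278906629/428428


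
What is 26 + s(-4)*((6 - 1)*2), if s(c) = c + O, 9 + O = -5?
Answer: -154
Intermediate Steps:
O = -14 (O = -9 - 5 = -14)
s(c) = -14 + c (s(c) = c - 14 = -14 + c)
26 + s(-4)*((6 - 1)*2) = 26 + (-14 - 4)*((6 - 1)*2) = 26 - 90*2 = 26 - 18*10 = 26 - 180 = -154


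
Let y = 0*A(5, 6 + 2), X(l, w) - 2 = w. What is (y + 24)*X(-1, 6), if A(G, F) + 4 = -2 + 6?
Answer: 192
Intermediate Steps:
X(l, w) = 2 + w
A(G, F) = 0 (A(G, F) = -4 + (-2 + 6) = -4 + 4 = 0)
y = 0 (y = 0*0 = 0)
(y + 24)*X(-1, 6) = (0 + 24)*(2 + 6) = 24*8 = 192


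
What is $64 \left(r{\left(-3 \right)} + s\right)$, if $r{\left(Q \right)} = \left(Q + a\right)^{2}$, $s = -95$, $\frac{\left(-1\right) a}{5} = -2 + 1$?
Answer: $-5824$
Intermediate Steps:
$a = 5$ ($a = - 5 \left(-2 + 1\right) = \left(-5\right) \left(-1\right) = 5$)
$r{\left(Q \right)} = \left(5 + Q\right)^{2}$ ($r{\left(Q \right)} = \left(Q + 5\right)^{2} = \left(5 + Q\right)^{2}$)
$64 \left(r{\left(-3 \right)} + s\right) = 64 \left(\left(5 - 3\right)^{2} - 95\right) = 64 \left(2^{2} - 95\right) = 64 \left(4 - 95\right) = 64 \left(-91\right) = -5824$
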